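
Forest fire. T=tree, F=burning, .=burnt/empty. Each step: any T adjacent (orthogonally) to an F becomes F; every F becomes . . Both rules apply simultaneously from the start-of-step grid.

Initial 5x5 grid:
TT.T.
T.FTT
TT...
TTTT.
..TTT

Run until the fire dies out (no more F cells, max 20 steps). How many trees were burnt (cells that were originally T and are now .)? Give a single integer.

Step 1: +1 fires, +1 burnt (F count now 1)
Step 2: +2 fires, +1 burnt (F count now 2)
Step 3: +0 fires, +2 burnt (F count now 0)
Fire out after step 3
Initially T: 15, now '.': 13
Total burnt (originally-T cells now '.'): 3

Answer: 3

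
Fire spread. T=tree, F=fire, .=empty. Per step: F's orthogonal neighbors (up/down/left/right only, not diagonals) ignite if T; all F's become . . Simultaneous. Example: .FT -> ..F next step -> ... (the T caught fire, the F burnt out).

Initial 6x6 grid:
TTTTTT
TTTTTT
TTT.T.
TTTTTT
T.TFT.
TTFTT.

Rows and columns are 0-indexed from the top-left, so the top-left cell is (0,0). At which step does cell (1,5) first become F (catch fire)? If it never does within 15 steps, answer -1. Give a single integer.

Step 1: cell (1,5)='T' (+5 fires, +2 burnt)
Step 2: cell (1,5)='T' (+4 fires, +5 burnt)
Step 3: cell (1,5)='T' (+5 fires, +4 burnt)
Step 4: cell (1,5)='T' (+4 fires, +5 burnt)
Step 5: cell (1,5)='F' (+6 fires, +4 burnt)
  -> target ignites at step 5
Step 6: cell (1,5)='.' (+4 fires, +6 burnt)
Step 7: cell (1,5)='.' (+1 fires, +4 burnt)
Step 8: cell (1,5)='.' (+0 fires, +1 burnt)
  fire out at step 8

5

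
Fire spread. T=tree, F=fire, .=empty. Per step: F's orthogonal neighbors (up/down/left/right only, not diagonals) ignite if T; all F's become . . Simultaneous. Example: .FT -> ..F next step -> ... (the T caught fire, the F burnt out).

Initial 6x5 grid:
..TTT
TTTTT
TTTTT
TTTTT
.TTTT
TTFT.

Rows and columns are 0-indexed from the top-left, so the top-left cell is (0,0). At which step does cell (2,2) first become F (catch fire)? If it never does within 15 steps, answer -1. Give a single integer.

Step 1: cell (2,2)='T' (+3 fires, +1 burnt)
Step 2: cell (2,2)='T' (+4 fires, +3 burnt)
Step 3: cell (2,2)='F' (+4 fires, +4 burnt)
  -> target ignites at step 3
Step 4: cell (2,2)='.' (+5 fires, +4 burnt)
Step 5: cell (2,2)='.' (+5 fires, +5 burnt)
Step 6: cell (2,2)='.' (+3 fires, +5 burnt)
Step 7: cell (2,2)='.' (+1 fires, +3 burnt)
Step 8: cell (2,2)='.' (+0 fires, +1 burnt)
  fire out at step 8

3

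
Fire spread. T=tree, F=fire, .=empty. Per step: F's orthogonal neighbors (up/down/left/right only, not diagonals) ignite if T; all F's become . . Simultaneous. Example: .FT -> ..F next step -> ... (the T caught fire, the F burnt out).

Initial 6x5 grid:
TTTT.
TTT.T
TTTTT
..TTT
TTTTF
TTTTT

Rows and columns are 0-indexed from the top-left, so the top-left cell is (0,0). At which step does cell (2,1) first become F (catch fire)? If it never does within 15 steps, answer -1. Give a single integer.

Step 1: cell (2,1)='T' (+3 fires, +1 burnt)
Step 2: cell (2,1)='T' (+4 fires, +3 burnt)
Step 3: cell (2,1)='T' (+5 fires, +4 burnt)
Step 4: cell (2,1)='T' (+3 fires, +5 burnt)
Step 5: cell (2,1)='F' (+3 fires, +3 burnt)
  -> target ignites at step 5
Step 6: cell (2,1)='.' (+3 fires, +3 burnt)
Step 7: cell (2,1)='.' (+3 fires, +3 burnt)
Step 8: cell (2,1)='.' (+1 fires, +3 burnt)
Step 9: cell (2,1)='.' (+0 fires, +1 burnt)
  fire out at step 9

5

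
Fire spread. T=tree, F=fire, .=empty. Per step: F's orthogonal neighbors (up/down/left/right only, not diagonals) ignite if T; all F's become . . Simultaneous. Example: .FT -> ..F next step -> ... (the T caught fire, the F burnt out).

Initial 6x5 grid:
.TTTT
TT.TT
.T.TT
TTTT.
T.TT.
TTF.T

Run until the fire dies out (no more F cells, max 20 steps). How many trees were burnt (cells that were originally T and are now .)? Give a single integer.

Step 1: +2 fires, +1 burnt (F count now 2)
Step 2: +3 fires, +2 burnt (F count now 3)
Step 3: +3 fires, +3 burnt (F count now 3)
Step 4: +3 fires, +3 burnt (F count now 3)
Step 5: +3 fires, +3 burnt (F count now 3)
Step 6: +4 fires, +3 burnt (F count now 4)
Step 7: +2 fires, +4 burnt (F count now 2)
Step 8: +0 fires, +2 burnt (F count now 0)
Fire out after step 8
Initially T: 21, now '.': 29
Total burnt (originally-T cells now '.'): 20

Answer: 20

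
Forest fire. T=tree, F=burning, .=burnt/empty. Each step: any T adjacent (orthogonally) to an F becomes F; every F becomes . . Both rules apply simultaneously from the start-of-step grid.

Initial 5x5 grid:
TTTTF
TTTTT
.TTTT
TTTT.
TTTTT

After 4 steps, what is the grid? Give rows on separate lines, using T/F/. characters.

Step 1: 2 trees catch fire, 1 burn out
  TTTF.
  TTTTF
  .TTTT
  TTTT.
  TTTTT
Step 2: 3 trees catch fire, 2 burn out
  TTF..
  TTTF.
  .TTTF
  TTTT.
  TTTTT
Step 3: 3 trees catch fire, 3 burn out
  TF...
  TTF..
  .TTF.
  TTTT.
  TTTTT
Step 4: 4 trees catch fire, 3 burn out
  F....
  TF...
  .TF..
  TTTF.
  TTTTT

F....
TF...
.TF..
TTTF.
TTTTT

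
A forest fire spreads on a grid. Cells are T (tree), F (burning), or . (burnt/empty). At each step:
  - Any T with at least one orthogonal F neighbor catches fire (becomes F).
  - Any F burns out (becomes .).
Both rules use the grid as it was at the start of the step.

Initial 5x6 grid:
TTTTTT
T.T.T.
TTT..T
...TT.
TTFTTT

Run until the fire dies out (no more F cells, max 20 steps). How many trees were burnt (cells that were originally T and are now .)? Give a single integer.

Step 1: +2 fires, +1 burnt (F count now 2)
Step 2: +3 fires, +2 burnt (F count now 3)
Step 3: +2 fires, +3 burnt (F count now 2)
Step 4: +0 fires, +2 burnt (F count now 0)
Fire out after step 4
Initially T: 20, now '.': 17
Total burnt (originally-T cells now '.'): 7

Answer: 7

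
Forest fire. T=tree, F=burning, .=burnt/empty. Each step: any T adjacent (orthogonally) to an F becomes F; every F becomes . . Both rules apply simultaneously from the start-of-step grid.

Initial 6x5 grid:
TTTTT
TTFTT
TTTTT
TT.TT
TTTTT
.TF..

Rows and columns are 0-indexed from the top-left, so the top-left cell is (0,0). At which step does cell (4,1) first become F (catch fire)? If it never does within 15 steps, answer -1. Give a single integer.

Step 1: cell (4,1)='T' (+6 fires, +2 burnt)
Step 2: cell (4,1)='F' (+8 fires, +6 burnt)
  -> target ignites at step 2
Step 3: cell (4,1)='.' (+8 fires, +8 burnt)
Step 4: cell (4,1)='.' (+2 fires, +8 burnt)
Step 5: cell (4,1)='.' (+0 fires, +2 burnt)
  fire out at step 5

2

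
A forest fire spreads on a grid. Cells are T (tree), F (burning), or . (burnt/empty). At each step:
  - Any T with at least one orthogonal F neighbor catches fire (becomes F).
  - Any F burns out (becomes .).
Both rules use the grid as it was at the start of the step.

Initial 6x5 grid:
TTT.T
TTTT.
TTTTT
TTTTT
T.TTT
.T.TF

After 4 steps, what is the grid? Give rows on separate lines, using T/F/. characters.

Step 1: 2 trees catch fire, 1 burn out
  TTT.T
  TTTT.
  TTTTT
  TTTTT
  T.TTF
  .T.F.
Step 2: 2 trees catch fire, 2 burn out
  TTT.T
  TTTT.
  TTTTT
  TTTTF
  T.TF.
  .T...
Step 3: 3 trees catch fire, 2 burn out
  TTT.T
  TTTT.
  TTTTF
  TTTF.
  T.F..
  .T...
Step 4: 2 trees catch fire, 3 burn out
  TTT.T
  TTTT.
  TTTF.
  TTF..
  T....
  .T...

TTT.T
TTTT.
TTTF.
TTF..
T....
.T...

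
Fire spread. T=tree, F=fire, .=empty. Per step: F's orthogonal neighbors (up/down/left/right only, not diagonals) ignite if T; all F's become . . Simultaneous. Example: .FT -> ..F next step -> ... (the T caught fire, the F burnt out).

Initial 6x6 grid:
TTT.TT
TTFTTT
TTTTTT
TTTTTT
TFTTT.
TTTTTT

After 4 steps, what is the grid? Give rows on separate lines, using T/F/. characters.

Step 1: 8 trees catch fire, 2 burn out
  TTF.TT
  TF.FTT
  TTFTTT
  TFTTTT
  F.FTT.
  TFTTTT
Step 2: 10 trees catch fire, 8 burn out
  TF..TT
  F...FT
  TF.FTT
  F.FTTT
  ...FT.
  F.FTTT
Step 3: 8 trees catch fire, 10 burn out
  F...FT
  .....F
  F...FT
  ...FTT
  ....F.
  ...FTT
Step 4: 4 trees catch fire, 8 burn out
  .....F
  ......
  .....F
  ....FT
  ......
  ....FT

.....F
......
.....F
....FT
......
....FT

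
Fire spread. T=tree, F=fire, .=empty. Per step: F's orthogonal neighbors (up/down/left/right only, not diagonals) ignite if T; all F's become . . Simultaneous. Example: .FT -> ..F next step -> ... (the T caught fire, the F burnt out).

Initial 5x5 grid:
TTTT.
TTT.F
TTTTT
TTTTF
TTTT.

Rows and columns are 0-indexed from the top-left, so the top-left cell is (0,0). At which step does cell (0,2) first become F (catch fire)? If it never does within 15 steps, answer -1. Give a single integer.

Step 1: cell (0,2)='T' (+2 fires, +2 burnt)
Step 2: cell (0,2)='T' (+3 fires, +2 burnt)
Step 3: cell (0,2)='T' (+3 fires, +3 burnt)
Step 4: cell (0,2)='T' (+4 fires, +3 burnt)
Step 5: cell (0,2)='F' (+4 fires, +4 burnt)
  -> target ignites at step 5
Step 6: cell (0,2)='.' (+3 fires, +4 burnt)
Step 7: cell (0,2)='.' (+1 fires, +3 burnt)
Step 8: cell (0,2)='.' (+0 fires, +1 burnt)
  fire out at step 8

5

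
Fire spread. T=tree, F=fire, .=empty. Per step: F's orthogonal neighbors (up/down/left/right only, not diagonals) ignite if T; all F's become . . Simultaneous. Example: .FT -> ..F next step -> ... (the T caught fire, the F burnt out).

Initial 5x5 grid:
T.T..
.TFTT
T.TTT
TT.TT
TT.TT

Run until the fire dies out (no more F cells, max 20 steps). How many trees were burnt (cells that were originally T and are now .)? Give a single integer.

Answer: 11

Derivation:
Step 1: +4 fires, +1 burnt (F count now 4)
Step 2: +2 fires, +4 burnt (F count now 2)
Step 3: +2 fires, +2 burnt (F count now 2)
Step 4: +2 fires, +2 burnt (F count now 2)
Step 5: +1 fires, +2 burnt (F count now 1)
Step 6: +0 fires, +1 burnt (F count now 0)
Fire out after step 6
Initially T: 17, now '.': 19
Total burnt (originally-T cells now '.'): 11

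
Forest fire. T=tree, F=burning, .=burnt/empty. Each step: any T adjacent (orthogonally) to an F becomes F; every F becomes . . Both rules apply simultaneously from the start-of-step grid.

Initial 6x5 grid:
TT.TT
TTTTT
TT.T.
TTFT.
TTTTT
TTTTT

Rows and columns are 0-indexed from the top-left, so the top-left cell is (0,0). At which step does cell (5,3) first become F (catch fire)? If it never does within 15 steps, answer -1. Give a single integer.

Step 1: cell (5,3)='T' (+3 fires, +1 burnt)
Step 2: cell (5,3)='T' (+6 fires, +3 burnt)
Step 3: cell (5,3)='F' (+7 fires, +6 burnt)
  -> target ignites at step 3
Step 4: cell (5,3)='.' (+7 fires, +7 burnt)
Step 5: cell (5,3)='.' (+2 fires, +7 burnt)
Step 6: cell (5,3)='.' (+0 fires, +2 burnt)
  fire out at step 6

3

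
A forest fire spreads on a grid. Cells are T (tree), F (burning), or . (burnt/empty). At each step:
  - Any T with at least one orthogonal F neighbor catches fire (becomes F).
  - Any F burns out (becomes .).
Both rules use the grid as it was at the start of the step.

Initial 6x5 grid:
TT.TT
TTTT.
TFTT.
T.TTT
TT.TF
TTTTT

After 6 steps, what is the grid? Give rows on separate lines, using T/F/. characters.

Step 1: 6 trees catch fire, 2 burn out
  TT.TT
  TFTT.
  F.FT.
  T.TTF
  TT.F.
  TTTTF
Step 2: 8 trees catch fire, 6 burn out
  TF.TT
  F.FT.
  ...F.
  F.FF.
  TT...
  TTTF.
Step 3: 4 trees catch fire, 8 burn out
  F..TT
  ...F.
  .....
  .....
  FT...
  TTF..
Step 4: 4 trees catch fire, 4 burn out
  ...FT
  .....
  .....
  .....
  .F...
  FF...
Step 5: 1 trees catch fire, 4 burn out
  ....F
  .....
  .....
  .....
  .....
  .....
Step 6: 0 trees catch fire, 1 burn out
  .....
  .....
  .....
  .....
  .....
  .....

.....
.....
.....
.....
.....
.....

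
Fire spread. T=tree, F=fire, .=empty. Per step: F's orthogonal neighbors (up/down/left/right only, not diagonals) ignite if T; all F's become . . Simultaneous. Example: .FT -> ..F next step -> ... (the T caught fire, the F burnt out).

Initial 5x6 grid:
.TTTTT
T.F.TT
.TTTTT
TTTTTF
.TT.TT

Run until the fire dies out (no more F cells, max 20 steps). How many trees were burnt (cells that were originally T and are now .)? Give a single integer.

Answer: 21

Derivation:
Step 1: +5 fires, +2 burnt (F count now 5)
Step 2: +9 fires, +5 burnt (F count now 9)
Step 3: +5 fires, +9 burnt (F count now 5)
Step 4: +2 fires, +5 burnt (F count now 2)
Step 5: +0 fires, +2 burnt (F count now 0)
Fire out after step 5
Initially T: 22, now '.': 29
Total burnt (originally-T cells now '.'): 21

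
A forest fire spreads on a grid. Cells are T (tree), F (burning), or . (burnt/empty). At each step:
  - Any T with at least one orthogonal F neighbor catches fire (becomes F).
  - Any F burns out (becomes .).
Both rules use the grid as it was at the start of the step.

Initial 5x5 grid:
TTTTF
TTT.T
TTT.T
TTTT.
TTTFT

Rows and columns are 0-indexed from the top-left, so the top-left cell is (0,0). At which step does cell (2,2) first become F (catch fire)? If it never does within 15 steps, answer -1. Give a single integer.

Step 1: cell (2,2)='T' (+5 fires, +2 burnt)
Step 2: cell (2,2)='T' (+4 fires, +5 burnt)
Step 3: cell (2,2)='F' (+5 fires, +4 burnt)
  -> target ignites at step 3
Step 4: cell (2,2)='.' (+4 fires, +5 burnt)
Step 5: cell (2,2)='.' (+2 fires, +4 burnt)
Step 6: cell (2,2)='.' (+0 fires, +2 burnt)
  fire out at step 6

3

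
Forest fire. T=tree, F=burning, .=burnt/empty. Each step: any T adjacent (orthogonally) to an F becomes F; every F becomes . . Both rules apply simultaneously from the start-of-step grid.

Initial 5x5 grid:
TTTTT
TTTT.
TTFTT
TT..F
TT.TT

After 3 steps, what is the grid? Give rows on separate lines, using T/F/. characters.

Step 1: 5 trees catch fire, 2 burn out
  TTTTT
  TTFT.
  TF.FF
  TT...
  TT.TF
Step 2: 6 trees catch fire, 5 burn out
  TTFTT
  TF.F.
  F....
  TF...
  TT.F.
Step 3: 5 trees catch fire, 6 burn out
  TF.FT
  F....
  .....
  F....
  TF...

TF.FT
F....
.....
F....
TF...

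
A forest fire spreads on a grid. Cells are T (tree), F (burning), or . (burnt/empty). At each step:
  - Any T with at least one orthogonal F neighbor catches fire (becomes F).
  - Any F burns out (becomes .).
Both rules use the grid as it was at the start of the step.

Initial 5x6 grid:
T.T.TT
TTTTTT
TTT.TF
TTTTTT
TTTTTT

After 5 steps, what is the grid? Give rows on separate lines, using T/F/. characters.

Step 1: 3 trees catch fire, 1 burn out
  T.T.TT
  TTTTTF
  TTT.F.
  TTTTTF
  TTTTTT
Step 2: 4 trees catch fire, 3 burn out
  T.T.TF
  TTTTF.
  TTT...
  TTTTF.
  TTTTTF
Step 3: 4 trees catch fire, 4 burn out
  T.T.F.
  TTTF..
  TTT...
  TTTF..
  TTTTF.
Step 4: 3 trees catch fire, 4 burn out
  T.T...
  TTF...
  TTT...
  TTF...
  TTTF..
Step 5: 5 trees catch fire, 3 burn out
  T.F...
  TF....
  TTF...
  TF....
  TTF...

T.F...
TF....
TTF...
TF....
TTF...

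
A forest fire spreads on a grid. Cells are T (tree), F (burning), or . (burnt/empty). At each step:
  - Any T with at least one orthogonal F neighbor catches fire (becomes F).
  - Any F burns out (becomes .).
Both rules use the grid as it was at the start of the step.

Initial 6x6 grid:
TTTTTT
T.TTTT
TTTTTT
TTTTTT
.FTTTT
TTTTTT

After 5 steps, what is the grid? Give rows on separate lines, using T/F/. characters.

Step 1: 3 trees catch fire, 1 burn out
  TTTTTT
  T.TTTT
  TTTTTT
  TFTTTT
  ..FTTT
  TFTTTT
Step 2: 6 trees catch fire, 3 burn out
  TTTTTT
  T.TTTT
  TFTTTT
  F.FTTT
  ...FTT
  F.FTTT
Step 3: 5 trees catch fire, 6 burn out
  TTTTTT
  T.TTTT
  F.FTTT
  ...FTT
  ....FT
  ...FTT
Step 4: 6 trees catch fire, 5 burn out
  TTTTTT
  F.FTTT
  ...FTT
  ....FT
  .....F
  ....FT
Step 5: 6 trees catch fire, 6 burn out
  FTFTTT
  ...FTT
  ....FT
  .....F
  ......
  .....F

FTFTTT
...FTT
....FT
.....F
......
.....F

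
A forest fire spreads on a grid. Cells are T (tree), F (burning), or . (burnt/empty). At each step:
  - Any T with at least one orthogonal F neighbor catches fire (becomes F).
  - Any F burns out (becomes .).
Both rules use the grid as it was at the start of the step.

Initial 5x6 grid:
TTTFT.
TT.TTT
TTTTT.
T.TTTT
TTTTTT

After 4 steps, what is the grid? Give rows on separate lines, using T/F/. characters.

Step 1: 3 trees catch fire, 1 burn out
  TTF.F.
  TT.FTT
  TTTTT.
  T.TTTT
  TTTTTT
Step 2: 3 trees catch fire, 3 burn out
  TF....
  TT..FT
  TTTFT.
  T.TTTT
  TTTTTT
Step 3: 6 trees catch fire, 3 burn out
  F.....
  TF...F
  TTF.F.
  T.TFTT
  TTTTTT
Step 4: 5 trees catch fire, 6 burn out
  ......
  F.....
  TF....
  T.F.FT
  TTTFTT

......
F.....
TF....
T.F.FT
TTTFTT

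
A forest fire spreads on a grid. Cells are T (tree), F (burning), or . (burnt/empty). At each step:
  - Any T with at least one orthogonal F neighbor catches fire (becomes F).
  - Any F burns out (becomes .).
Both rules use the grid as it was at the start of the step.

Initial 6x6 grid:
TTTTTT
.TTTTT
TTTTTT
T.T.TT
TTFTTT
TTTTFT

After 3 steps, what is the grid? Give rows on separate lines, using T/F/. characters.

Step 1: 7 trees catch fire, 2 burn out
  TTTTTT
  .TTTTT
  TTTTTT
  T.F.TT
  TF.FFT
  TTFF.F
Step 2: 5 trees catch fire, 7 burn out
  TTTTTT
  .TTTTT
  TTFTTT
  T...FT
  F....F
  TF....
Step 3: 7 trees catch fire, 5 burn out
  TTTTTT
  .TFTTT
  TF.FFT
  F....F
  ......
  F.....

TTTTTT
.TFTTT
TF.FFT
F....F
......
F.....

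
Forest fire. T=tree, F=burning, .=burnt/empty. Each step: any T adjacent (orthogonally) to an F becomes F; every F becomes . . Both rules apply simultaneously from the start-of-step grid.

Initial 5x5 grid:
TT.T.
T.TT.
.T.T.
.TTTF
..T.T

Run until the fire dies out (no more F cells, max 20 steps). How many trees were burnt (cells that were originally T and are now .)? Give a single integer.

Step 1: +2 fires, +1 burnt (F count now 2)
Step 2: +2 fires, +2 burnt (F count now 2)
Step 3: +3 fires, +2 burnt (F count now 3)
Step 4: +3 fires, +3 burnt (F count now 3)
Step 5: +0 fires, +3 burnt (F count now 0)
Fire out after step 5
Initially T: 13, now '.': 22
Total burnt (originally-T cells now '.'): 10

Answer: 10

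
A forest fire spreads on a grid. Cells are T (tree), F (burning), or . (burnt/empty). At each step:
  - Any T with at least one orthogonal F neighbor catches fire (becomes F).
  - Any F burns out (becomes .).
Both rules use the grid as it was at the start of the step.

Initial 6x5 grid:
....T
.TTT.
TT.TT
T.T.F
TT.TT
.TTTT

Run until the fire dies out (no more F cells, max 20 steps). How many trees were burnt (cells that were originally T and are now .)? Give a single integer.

Answer: 16

Derivation:
Step 1: +2 fires, +1 burnt (F count now 2)
Step 2: +3 fires, +2 burnt (F count now 3)
Step 3: +2 fires, +3 burnt (F count now 2)
Step 4: +2 fires, +2 burnt (F count now 2)
Step 5: +2 fires, +2 burnt (F count now 2)
Step 6: +2 fires, +2 burnt (F count now 2)
Step 7: +2 fires, +2 burnt (F count now 2)
Step 8: +1 fires, +2 burnt (F count now 1)
Step 9: +0 fires, +1 burnt (F count now 0)
Fire out after step 9
Initially T: 18, now '.': 28
Total burnt (originally-T cells now '.'): 16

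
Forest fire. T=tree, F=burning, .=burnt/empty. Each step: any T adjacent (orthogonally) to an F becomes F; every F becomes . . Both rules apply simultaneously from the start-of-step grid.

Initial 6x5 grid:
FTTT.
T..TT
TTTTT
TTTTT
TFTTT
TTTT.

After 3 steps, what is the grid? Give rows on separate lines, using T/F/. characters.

Step 1: 6 trees catch fire, 2 burn out
  .FTT.
  F..TT
  TTTTT
  TFTTT
  F.FTT
  TFTT.
Step 2: 8 trees catch fire, 6 burn out
  ..FT.
  ...TT
  FFTTT
  F.FTT
  ...FT
  F.FT.
Step 3: 5 trees catch fire, 8 burn out
  ...F.
  ...TT
  ..FTT
  ...FT
  ....F
  ...F.

...F.
...TT
..FTT
...FT
....F
...F.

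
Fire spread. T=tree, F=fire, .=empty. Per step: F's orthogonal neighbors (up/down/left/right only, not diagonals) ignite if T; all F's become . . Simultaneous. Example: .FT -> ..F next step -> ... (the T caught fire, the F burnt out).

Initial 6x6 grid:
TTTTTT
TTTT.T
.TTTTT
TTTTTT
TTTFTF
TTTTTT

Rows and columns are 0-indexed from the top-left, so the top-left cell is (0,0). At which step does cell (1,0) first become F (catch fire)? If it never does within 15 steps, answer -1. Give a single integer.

Step 1: cell (1,0)='T' (+6 fires, +2 burnt)
Step 2: cell (1,0)='T' (+7 fires, +6 burnt)
Step 3: cell (1,0)='T' (+7 fires, +7 burnt)
Step 4: cell (1,0)='T' (+6 fires, +7 burnt)
Step 5: cell (1,0)='T' (+3 fires, +6 burnt)
Step 6: cell (1,0)='F' (+2 fires, +3 burnt)
  -> target ignites at step 6
Step 7: cell (1,0)='.' (+1 fires, +2 burnt)
Step 8: cell (1,0)='.' (+0 fires, +1 burnt)
  fire out at step 8

6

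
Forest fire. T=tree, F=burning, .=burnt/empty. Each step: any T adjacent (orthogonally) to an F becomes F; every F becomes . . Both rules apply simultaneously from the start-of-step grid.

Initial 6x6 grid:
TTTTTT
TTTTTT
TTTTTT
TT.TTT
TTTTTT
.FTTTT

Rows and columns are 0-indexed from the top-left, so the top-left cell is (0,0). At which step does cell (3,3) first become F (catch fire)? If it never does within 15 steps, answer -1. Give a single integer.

Step 1: cell (3,3)='T' (+2 fires, +1 burnt)
Step 2: cell (3,3)='T' (+4 fires, +2 burnt)
Step 3: cell (3,3)='T' (+4 fires, +4 burnt)
Step 4: cell (3,3)='F' (+6 fires, +4 burnt)
  -> target ignites at step 4
Step 5: cell (3,3)='.' (+6 fires, +6 burnt)
Step 6: cell (3,3)='.' (+5 fires, +6 burnt)
Step 7: cell (3,3)='.' (+3 fires, +5 burnt)
Step 8: cell (3,3)='.' (+2 fires, +3 burnt)
Step 9: cell (3,3)='.' (+1 fires, +2 burnt)
Step 10: cell (3,3)='.' (+0 fires, +1 burnt)
  fire out at step 10

4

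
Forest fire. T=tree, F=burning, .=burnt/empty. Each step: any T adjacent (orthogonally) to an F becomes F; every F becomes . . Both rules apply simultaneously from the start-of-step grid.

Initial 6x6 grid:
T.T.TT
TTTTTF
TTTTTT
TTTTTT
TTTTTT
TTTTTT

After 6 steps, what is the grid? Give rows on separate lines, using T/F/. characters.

Step 1: 3 trees catch fire, 1 burn out
  T.T.TF
  TTTTF.
  TTTTTF
  TTTTTT
  TTTTTT
  TTTTTT
Step 2: 4 trees catch fire, 3 burn out
  T.T.F.
  TTTF..
  TTTTF.
  TTTTTF
  TTTTTT
  TTTTTT
Step 3: 4 trees catch fire, 4 burn out
  T.T...
  TTF...
  TTTF..
  TTTTF.
  TTTTTF
  TTTTTT
Step 4: 6 trees catch fire, 4 burn out
  T.F...
  TF....
  TTF...
  TTTF..
  TTTTF.
  TTTTTF
Step 5: 5 trees catch fire, 6 burn out
  T.....
  F.....
  TF....
  TTF...
  TTTF..
  TTTTF.
Step 6: 5 trees catch fire, 5 burn out
  F.....
  ......
  F.....
  TF....
  TTF...
  TTTF..

F.....
......
F.....
TF....
TTF...
TTTF..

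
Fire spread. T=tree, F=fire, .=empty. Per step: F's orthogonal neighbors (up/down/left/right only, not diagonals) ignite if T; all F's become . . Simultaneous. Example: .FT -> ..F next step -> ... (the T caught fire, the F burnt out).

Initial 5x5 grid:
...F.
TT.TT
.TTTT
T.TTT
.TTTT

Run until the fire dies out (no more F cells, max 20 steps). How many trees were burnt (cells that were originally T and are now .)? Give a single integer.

Answer: 15

Derivation:
Step 1: +1 fires, +1 burnt (F count now 1)
Step 2: +2 fires, +1 burnt (F count now 2)
Step 3: +3 fires, +2 burnt (F count now 3)
Step 4: +4 fires, +3 burnt (F count now 4)
Step 5: +3 fires, +4 burnt (F count now 3)
Step 6: +2 fires, +3 burnt (F count now 2)
Step 7: +0 fires, +2 burnt (F count now 0)
Fire out after step 7
Initially T: 16, now '.': 24
Total burnt (originally-T cells now '.'): 15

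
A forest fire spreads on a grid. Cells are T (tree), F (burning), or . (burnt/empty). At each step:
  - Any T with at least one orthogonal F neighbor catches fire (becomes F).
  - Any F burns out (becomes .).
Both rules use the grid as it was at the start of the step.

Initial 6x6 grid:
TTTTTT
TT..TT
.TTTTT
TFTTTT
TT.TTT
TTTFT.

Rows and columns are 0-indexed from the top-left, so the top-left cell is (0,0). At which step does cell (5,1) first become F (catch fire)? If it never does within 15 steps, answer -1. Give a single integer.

Step 1: cell (5,1)='T' (+7 fires, +2 burnt)
Step 2: cell (5,1)='F' (+6 fires, +7 burnt)
  -> target ignites at step 2
Step 3: cell (5,1)='.' (+6 fires, +6 burnt)
Step 4: cell (5,1)='.' (+4 fires, +6 burnt)
Step 5: cell (5,1)='.' (+3 fires, +4 burnt)
Step 6: cell (5,1)='.' (+2 fires, +3 burnt)
Step 7: cell (5,1)='.' (+1 fires, +2 burnt)
Step 8: cell (5,1)='.' (+0 fires, +1 burnt)
  fire out at step 8

2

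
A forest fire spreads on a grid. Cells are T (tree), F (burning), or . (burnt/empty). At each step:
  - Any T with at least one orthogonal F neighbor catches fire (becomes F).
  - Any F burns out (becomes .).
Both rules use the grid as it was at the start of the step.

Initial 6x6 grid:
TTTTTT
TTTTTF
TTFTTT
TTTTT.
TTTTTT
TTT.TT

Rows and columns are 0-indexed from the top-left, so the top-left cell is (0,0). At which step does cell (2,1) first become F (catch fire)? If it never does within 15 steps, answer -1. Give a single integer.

Step 1: cell (2,1)='F' (+7 fires, +2 burnt)
  -> target ignites at step 1
Step 2: cell (2,1)='.' (+9 fires, +7 burnt)
Step 3: cell (2,1)='.' (+8 fires, +9 burnt)
Step 4: cell (2,1)='.' (+4 fires, +8 burnt)
Step 5: cell (2,1)='.' (+3 fires, +4 burnt)
Step 6: cell (2,1)='.' (+1 fires, +3 burnt)
Step 7: cell (2,1)='.' (+0 fires, +1 burnt)
  fire out at step 7

1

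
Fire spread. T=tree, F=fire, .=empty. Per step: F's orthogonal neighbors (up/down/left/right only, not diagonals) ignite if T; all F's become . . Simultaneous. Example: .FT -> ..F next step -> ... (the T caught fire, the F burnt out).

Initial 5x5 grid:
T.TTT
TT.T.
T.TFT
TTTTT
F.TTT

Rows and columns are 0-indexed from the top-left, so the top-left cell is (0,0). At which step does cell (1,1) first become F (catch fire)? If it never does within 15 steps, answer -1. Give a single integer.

Step 1: cell (1,1)='T' (+5 fires, +2 burnt)
Step 2: cell (1,1)='T' (+6 fires, +5 burnt)
Step 3: cell (1,1)='T' (+5 fires, +6 burnt)
Step 4: cell (1,1)='F' (+2 fires, +5 burnt)
  -> target ignites at step 4
Step 5: cell (1,1)='.' (+0 fires, +2 burnt)
  fire out at step 5

4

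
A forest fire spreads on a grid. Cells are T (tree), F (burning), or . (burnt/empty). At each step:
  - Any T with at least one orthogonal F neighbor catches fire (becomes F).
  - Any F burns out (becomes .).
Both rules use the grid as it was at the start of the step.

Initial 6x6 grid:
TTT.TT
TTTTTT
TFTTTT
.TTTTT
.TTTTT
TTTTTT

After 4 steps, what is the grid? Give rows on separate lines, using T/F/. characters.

Step 1: 4 trees catch fire, 1 burn out
  TTT.TT
  TFTTTT
  F.FTTT
  .FTTTT
  .TTTTT
  TTTTTT
Step 2: 6 trees catch fire, 4 burn out
  TFT.TT
  F.FTTT
  ...FTT
  ..FTTT
  .FTTTT
  TTTTTT
Step 3: 7 trees catch fire, 6 burn out
  F.F.TT
  ...FTT
  ....FT
  ...FTT
  ..FTTT
  TFTTTT
Step 4: 6 trees catch fire, 7 burn out
  ....TT
  ....FT
  .....F
  ....FT
  ...FTT
  F.FTTT

....TT
....FT
.....F
....FT
...FTT
F.FTTT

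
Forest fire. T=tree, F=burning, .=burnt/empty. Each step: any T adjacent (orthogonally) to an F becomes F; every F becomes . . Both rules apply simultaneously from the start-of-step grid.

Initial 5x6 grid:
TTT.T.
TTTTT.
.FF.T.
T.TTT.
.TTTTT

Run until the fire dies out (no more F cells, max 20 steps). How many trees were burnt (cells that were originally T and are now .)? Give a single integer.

Step 1: +3 fires, +2 burnt (F count now 3)
Step 2: +6 fires, +3 burnt (F count now 6)
Step 3: +5 fires, +6 burnt (F count now 5)
Step 4: +3 fires, +5 burnt (F count now 3)
Step 5: +1 fires, +3 burnt (F count now 1)
Step 6: +0 fires, +1 burnt (F count now 0)
Fire out after step 6
Initially T: 19, now '.': 29
Total burnt (originally-T cells now '.'): 18

Answer: 18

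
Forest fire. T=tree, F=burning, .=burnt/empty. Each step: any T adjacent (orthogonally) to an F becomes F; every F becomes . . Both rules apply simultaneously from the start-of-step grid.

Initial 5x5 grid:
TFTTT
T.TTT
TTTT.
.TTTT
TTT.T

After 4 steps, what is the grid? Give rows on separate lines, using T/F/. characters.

Step 1: 2 trees catch fire, 1 burn out
  F.FTT
  T.TTT
  TTTT.
  .TTTT
  TTT.T
Step 2: 3 trees catch fire, 2 burn out
  ...FT
  F.FTT
  TTTT.
  .TTTT
  TTT.T
Step 3: 4 trees catch fire, 3 burn out
  ....F
  ...FT
  FTFT.
  .TTTT
  TTT.T
Step 4: 4 trees catch fire, 4 burn out
  .....
  ....F
  .F.F.
  .TFTT
  TTT.T

.....
....F
.F.F.
.TFTT
TTT.T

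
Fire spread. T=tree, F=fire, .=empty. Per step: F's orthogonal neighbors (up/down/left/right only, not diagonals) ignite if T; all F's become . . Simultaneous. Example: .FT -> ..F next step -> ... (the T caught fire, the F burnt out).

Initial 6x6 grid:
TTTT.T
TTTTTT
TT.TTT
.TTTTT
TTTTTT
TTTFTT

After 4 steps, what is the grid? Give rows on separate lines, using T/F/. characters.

Step 1: 3 trees catch fire, 1 burn out
  TTTT.T
  TTTTTT
  TT.TTT
  .TTTTT
  TTTFTT
  TTF.FT
Step 2: 5 trees catch fire, 3 burn out
  TTTT.T
  TTTTTT
  TT.TTT
  .TTFTT
  TTF.FT
  TF...F
Step 3: 6 trees catch fire, 5 burn out
  TTTT.T
  TTTTTT
  TT.FTT
  .TF.FT
  TF...F
  F.....
Step 4: 5 trees catch fire, 6 burn out
  TTTT.T
  TTTFTT
  TT..FT
  .F...F
  F.....
  ......

TTTT.T
TTTFTT
TT..FT
.F...F
F.....
......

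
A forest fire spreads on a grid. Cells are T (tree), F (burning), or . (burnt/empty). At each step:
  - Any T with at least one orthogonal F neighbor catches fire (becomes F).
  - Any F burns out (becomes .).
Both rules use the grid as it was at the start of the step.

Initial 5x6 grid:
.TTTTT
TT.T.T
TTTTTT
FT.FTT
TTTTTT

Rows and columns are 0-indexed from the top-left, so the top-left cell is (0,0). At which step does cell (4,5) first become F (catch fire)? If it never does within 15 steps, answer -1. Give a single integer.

Step 1: cell (4,5)='T' (+6 fires, +2 burnt)
Step 2: cell (4,5)='T' (+9 fires, +6 burnt)
Step 3: cell (4,5)='F' (+4 fires, +9 burnt)
  -> target ignites at step 3
Step 4: cell (4,5)='.' (+4 fires, +4 burnt)
Step 5: cell (4,5)='.' (+1 fires, +4 burnt)
Step 6: cell (4,5)='.' (+0 fires, +1 burnt)
  fire out at step 6

3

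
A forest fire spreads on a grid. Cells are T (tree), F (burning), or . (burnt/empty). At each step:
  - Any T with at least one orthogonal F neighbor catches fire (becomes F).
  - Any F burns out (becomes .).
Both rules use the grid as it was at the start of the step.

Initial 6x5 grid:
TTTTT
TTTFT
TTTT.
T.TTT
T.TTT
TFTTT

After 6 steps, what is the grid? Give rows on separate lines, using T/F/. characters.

Step 1: 6 trees catch fire, 2 burn out
  TTTFT
  TTF.F
  TTTF.
  T.TTT
  T.TTT
  F.FTT
Step 2: 8 trees catch fire, 6 burn out
  TTF.F
  TF...
  TTF..
  T.TFT
  F.FTT
  ...FT
Step 3: 8 trees catch fire, 8 burn out
  TF...
  F....
  TF...
  F.F.F
  ...FT
  ....F
Step 4: 3 trees catch fire, 8 burn out
  F....
  .....
  F....
  .....
  ....F
  .....
Step 5: 0 trees catch fire, 3 burn out
  .....
  .....
  .....
  .....
  .....
  .....
Step 6: 0 trees catch fire, 0 burn out
  .....
  .....
  .....
  .....
  .....
  .....

.....
.....
.....
.....
.....
.....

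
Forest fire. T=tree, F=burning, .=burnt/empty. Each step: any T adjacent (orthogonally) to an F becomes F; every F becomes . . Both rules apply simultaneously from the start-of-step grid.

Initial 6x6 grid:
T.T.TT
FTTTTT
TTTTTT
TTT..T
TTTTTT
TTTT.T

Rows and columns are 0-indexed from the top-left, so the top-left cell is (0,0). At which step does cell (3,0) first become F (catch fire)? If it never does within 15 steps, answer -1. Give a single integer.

Step 1: cell (3,0)='T' (+3 fires, +1 burnt)
Step 2: cell (3,0)='F' (+3 fires, +3 burnt)
  -> target ignites at step 2
Step 3: cell (3,0)='.' (+5 fires, +3 burnt)
Step 4: cell (3,0)='.' (+5 fires, +5 burnt)
Step 5: cell (3,0)='.' (+5 fires, +5 burnt)
Step 6: cell (3,0)='.' (+4 fires, +5 burnt)
Step 7: cell (3,0)='.' (+3 fires, +4 burnt)
Step 8: cell (3,0)='.' (+1 fires, +3 burnt)
Step 9: cell (3,0)='.' (+1 fires, +1 burnt)
Step 10: cell (3,0)='.' (+0 fires, +1 burnt)
  fire out at step 10

2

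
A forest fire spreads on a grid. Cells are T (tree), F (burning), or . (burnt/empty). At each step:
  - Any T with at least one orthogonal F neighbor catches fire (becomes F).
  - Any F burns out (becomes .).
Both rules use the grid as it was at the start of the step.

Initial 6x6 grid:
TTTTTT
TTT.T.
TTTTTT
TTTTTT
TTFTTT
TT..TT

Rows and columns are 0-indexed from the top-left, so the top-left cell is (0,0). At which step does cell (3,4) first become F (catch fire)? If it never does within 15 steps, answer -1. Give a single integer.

Step 1: cell (3,4)='T' (+3 fires, +1 burnt)
Step 2: cell (3,4)='T' (+6 fires, +3 burnt)
Step 3: cell (3,4)='F' (+8 fires, +6 burnt)
  -> target ignites at step 3
Step 4: cell (3,4)='.' (+6 fires, +8 burnt)
Step 5: cell (3,4)='.' (+5 fires, +6 burnt)
Step 6: cell (3,4)='.' (+2 fires, +5 burnt)
Step 7: cell (3,4)='.' (+1 fires, +2 burnt)
Step 8: cell (3,4)='.' (+0 fires, +1 burnt)
  fire out at step 8

3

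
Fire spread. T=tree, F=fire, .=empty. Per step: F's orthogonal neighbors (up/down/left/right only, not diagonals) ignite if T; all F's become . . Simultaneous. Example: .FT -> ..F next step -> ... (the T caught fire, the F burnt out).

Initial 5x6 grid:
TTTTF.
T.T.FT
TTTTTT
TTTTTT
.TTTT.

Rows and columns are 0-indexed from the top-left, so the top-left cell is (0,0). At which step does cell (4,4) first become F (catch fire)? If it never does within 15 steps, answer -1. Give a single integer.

Step 1: cell (4,4)='T' (+3 fires, +2 burnt)
Step 2: cell (4,4)='T' (+4 fires, +3 burnt)
Step 3: cell (4,4)='F' (+6 fires, +4 burnt)
  -> target ignites at step 3
Step 4: cell (4,4)='.' (+4 fires, +6 burnt)
Step 5: cell (4,4)='.' (+4 fires, +4 burnt)
Step 6: cell (4,4)='.' (+2 fires, +4 burnt)
Step 7: cell (4,4)='.' (+0 fires, +2 burnt)
  fire out at step 7

3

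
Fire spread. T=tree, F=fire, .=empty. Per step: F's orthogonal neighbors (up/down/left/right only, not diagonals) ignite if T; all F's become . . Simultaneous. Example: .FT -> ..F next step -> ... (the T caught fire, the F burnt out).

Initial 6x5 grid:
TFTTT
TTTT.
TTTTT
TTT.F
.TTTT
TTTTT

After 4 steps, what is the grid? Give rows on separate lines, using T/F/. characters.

Step 1: 5 trees catch fire, 2 burn out
  F.FTT
  TFTT.
  TTTTF
  TTT..
  .TTTF
  TTTTT
Step 2: 7 trees catch fire, 5 burn out
  ...FT
  F.FT.
  TFTF.
  TTT..
  .TTF.
  TTTTF
Step 3: 7 trees catch fire, 7 burn out
  ....F
  ...F.
  F.F..
  TFT..
  .TF..
  TTTF.
Step 4: 4 trees catch fire, 7 burn out
  .....
  .....
  .....
  F.F..
  .F...
  TTF..

.....
.....
.....
F.F..
.F...
TTF..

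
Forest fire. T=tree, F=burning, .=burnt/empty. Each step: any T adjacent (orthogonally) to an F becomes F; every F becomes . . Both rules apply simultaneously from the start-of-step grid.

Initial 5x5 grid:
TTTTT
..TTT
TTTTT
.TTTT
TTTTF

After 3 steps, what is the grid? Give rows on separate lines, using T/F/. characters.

Step 1: 2 trees catch fire, 1 burn out
  TTTTT
  ..TTT
  TTTTT
  .TTTF
  TTTF.
Step 2: 3 trees catch fire, 2 burn out
  TTTTT
  ..TTT
  TTTTF
  .TTF.
  TTF..
Step 3: 4 trees catch fire, 3 burn out
  TTTTT
  ..TTF
  TTTF.
  .TF..
  TF...

TTTTT
..TTF
TTTF.
.TF..
TF...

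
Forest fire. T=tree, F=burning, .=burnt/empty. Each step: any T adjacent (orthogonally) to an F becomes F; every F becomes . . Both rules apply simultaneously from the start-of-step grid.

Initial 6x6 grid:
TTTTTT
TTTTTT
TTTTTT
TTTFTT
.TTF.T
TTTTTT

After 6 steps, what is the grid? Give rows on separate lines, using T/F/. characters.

Step 1: 5 trees catch fire, 2 burn out
  TTTTTT
  TTTTTT
  TTTFTT
  TTF.FT
  .TF..T
  TTTFTT
Step 2: 8 trees catch fire, 5 burn out
  TTTTTT
  TTTFTT
  TTF.FT
  TF...F
  .F...T
  TTF.FT
Step 3: 9 trees catch fire, 8 burn out
  TTTFTT
  TTF.FT
  TF...F
  F.....
  .....F
  TF...F
Step 4: 6 trees catch fire, 9 burn out
  TTF.FT
  TF...F
  F.....
  ......
  ......
  F.....
Step 5: 3 trees catch fire, 6 burn out
  TF...F
  F.....
  ......
  ......
  ......
  ......
Step 6: 1 trees catch fire, 3 burn out
  F.....
  ......
  ......
  ......
  ......
  ......

F.....
......
......
......
......
......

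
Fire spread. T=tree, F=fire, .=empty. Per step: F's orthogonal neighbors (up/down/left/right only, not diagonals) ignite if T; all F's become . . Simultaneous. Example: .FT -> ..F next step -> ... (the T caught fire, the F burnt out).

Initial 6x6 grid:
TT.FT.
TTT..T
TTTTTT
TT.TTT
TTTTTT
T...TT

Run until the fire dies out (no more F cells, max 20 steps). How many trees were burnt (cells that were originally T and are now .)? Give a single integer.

Step 1: +1 fires, +1 burnt (F count now 1)
Step 2: +0 fires, +1 burnt (F count now 0)
Fire out after step 2
Initially T: 27, now '.': 10
Total burnt (originally-T cells now '.'): 1

Answer: 1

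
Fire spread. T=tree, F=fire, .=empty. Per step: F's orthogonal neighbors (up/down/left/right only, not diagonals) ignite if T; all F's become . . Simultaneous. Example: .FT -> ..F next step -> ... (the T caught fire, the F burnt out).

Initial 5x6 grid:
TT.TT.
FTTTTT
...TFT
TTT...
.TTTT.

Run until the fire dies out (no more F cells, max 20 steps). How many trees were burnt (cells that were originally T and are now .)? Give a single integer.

Step 1: +5 fires, +2 burnt (F count now 5)
Step 2: +5 fires, +5 burnt (F count now 5)
Step 3: +1 fires, +5 burnt (F count now 1)
Step 4: +0 fires, +1 burnt (F count now 0)
Fire out after step 4
Initially T: 18, now '.': 23
Total burnt (originally-T cells now '.'): 11

Answer: 11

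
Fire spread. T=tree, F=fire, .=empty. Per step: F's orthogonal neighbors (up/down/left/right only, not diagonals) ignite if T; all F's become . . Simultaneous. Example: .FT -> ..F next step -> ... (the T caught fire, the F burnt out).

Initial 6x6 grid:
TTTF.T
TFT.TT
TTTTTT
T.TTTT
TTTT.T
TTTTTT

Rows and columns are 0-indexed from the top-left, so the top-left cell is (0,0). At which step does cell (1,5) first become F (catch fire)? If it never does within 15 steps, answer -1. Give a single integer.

Step 1: cell (1,5)='T' (+5 fires, +2 burnt)
Step 2: cell (1,5)='T' (+3 fires, +5 burnt)
Step 3: cell (1,5)='T' (+3 fires, +3 burnt)
Step 4: cell (1,5)='T' (+4 fires, +3 burnt)
Step 5: cell (1,5)='T' (+7 fires, +4 burnt)
Step 6: cell (1,5)='F' (+4 fires, +7 burnt)
  -> target ignites at step 6
Step 7: cell (1,5)='.' (+3 fires, +4 burnt)
Step 8: cell (1,5)='.' (+1 fires, +3 burnt)
Step 9: cell (1,5)='.' (+0 fires, +1 burnt)
  fire out at step 9

6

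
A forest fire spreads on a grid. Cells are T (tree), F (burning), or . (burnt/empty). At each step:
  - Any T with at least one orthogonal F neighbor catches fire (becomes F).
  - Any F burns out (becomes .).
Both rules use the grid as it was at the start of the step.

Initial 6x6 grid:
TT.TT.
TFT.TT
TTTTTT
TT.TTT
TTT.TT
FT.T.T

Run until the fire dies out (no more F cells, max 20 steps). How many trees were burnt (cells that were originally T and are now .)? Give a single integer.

Answer: 26

Derivation:
Step 1: +6 fires, +2 burnt (F count now 6)
Step 2: +6 fires, +6 burnt (F count now 6)
Step 3: +2 fires, +6 burnt (F count now 2)
Step 4: +2 fires, +2 burnt (F count now 2)
Step 5: +3 fires, +2 burnt (F count now 3)
Step 6: +4 fires, +3 burnt (F count now 4)
Step 7: +2 fires, +4 burnt (F count now 2)
Step 8: +1 fires, +2 burnt (F count now 1)
Step 9: +0 fires, +1 burnt (F count now 0)
Fire out after step 9
Initially T: 27, now '.': 35
Total burnt (originally-T cells now '.'): 26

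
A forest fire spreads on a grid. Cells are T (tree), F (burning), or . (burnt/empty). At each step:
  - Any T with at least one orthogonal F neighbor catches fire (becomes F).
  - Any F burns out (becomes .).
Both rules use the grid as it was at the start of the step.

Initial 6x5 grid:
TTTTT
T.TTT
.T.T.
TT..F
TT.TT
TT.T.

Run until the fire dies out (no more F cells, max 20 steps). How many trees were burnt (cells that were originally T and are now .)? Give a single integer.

Step 1: +1 fires, +1 burnt (F count now 1)
Step 2: +1 fires, +1 burnt (F count now 1)
Step 3: +1 fires, +1 burnt (F count now 1)
Step 4: +0 fires, +1 burnt (F count now 0)
Fire out after step 4
Initially T: 20, now '.': 13
Total burnt (originally-T cells now '.'): 3

Answer: 3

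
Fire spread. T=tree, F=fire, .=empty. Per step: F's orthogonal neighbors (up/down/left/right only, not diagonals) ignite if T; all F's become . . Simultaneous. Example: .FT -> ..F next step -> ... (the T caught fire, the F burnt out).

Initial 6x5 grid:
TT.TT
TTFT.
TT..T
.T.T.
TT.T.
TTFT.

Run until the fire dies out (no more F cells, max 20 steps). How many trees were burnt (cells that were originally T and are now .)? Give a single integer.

Step 1: +4 fires, +2 burnt (F count now 4)
Step 2: +7 fires, +4 burnt (F count now 7)
Step 3: +6 fires, +7 burnt (F count now 6)
Step 4: +0 fires, +6 burnt (F count now 0)
Fire out after step 4
Initially T: 18, now '.': 29
Total burnt (originally-T cells now '.'): 17

Answer: 17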